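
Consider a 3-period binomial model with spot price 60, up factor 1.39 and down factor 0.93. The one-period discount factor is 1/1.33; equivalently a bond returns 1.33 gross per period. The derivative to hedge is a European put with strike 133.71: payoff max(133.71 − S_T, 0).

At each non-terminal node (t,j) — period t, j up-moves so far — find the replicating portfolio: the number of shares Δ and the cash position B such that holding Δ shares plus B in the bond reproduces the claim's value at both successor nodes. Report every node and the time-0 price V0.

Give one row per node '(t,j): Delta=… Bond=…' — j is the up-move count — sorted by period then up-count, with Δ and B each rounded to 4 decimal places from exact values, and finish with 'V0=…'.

Since d<R<u, set p* = (R−d)/(u−d) = 0.8696; price each node as the discounted p*-expectation of its children.
Terminal values V(3,·): V(3,0)=85.4486, V(3,1)=61.5773, V(3,2)=25.8988, V(3,3)=0.0000
Node (2,0) S=51.8940: V=(p*·61.5773+(1−p*)·85.4486)/1.33=48.6398; Δ=(61.5773−85.4486)/(72.1327−48.2614)=-1.0000; B=V−Δ·S=100.5338
Node (2,1) S=77.5620: V=(p*·25.8988+(1−p*)·61.5773)/1.33=22.9718; Δ=(25.8988−61.5773)/(107.8112−72.1327)=-1.0000; B=V−Δ·S=100.5338
Node (2,2) S=115.9260: V=(p*·0.0000+(1−p*)·25.8988)/1.33=2.5399; Δ=(0.0000−25.8988)/(161.1371−107.8112)=-0.4857; B=V−Δ·S=58.8417
Node (1,0) S=55.8000: V=(p*·22.9718+(1−p*)·48.6398)/1.33=19.7893; Δ=(22.9718−48.6398)/(77.5620−51.8940)=-1.0000; B=V−Δ·S=75.5893
Node (1,1) S=83.4000: V=(p*·2.5399+(1−p*)·22.9718)/1.33=3.9135; Δ=(2.5399−22.9718)/(115.9260−77.5620)=-0.5326; B=V−Δ·S=48.3307
Node (0,0) S=60.0000: V=(p*·3.9135+(1−p*)·19.7893)/1.33=4.4994; Δ=(3.9135−19.7893)/(83.4000−55.8000)=-0.5752; B=V−Δ·S=39.0122
Self-financing check: at every node Δ·S+B equals the discounted successor values.

(0,0): Delta=-0.5752 Bond=39.0122
(1,0): Delta=-1.0000 Bond=75.5893
(1,1): Delta=-0.5326 Bond=48.3307
(2,0): Delta=-1.0000 Bond=100.5338
(2,1): Delta=-1.0000 Bond=100.5338
(2,2): Delta=-0.4857 Bond=58.8417
V0=4.4994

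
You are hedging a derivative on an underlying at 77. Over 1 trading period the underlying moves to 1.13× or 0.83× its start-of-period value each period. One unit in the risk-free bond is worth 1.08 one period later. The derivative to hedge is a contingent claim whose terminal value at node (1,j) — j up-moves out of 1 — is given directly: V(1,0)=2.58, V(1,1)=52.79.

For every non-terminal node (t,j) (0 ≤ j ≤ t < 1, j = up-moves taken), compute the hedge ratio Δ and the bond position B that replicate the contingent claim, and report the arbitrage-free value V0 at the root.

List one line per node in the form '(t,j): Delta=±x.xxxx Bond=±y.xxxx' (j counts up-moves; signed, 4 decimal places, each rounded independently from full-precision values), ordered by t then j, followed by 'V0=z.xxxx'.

The replicating-portfolio and risk-neutral prices coincide; use p* = (1.08−0.83)/(1.13−0.83) = 0.8333 for the latter.
At expiry t=1: V(1,0)=2.5800, V(1,1)=52.7900
(0,0): S=77.0000. Δ = (V_up−V_dn)/(S_up−S_dn) = (52.7900−2.5800)/(87.0100−63.9100) = 2.1736. V = [p*·52.7900 + (1−p*)·2.5800]/1.08 = 41.1312. B = V − Δ·S = -126.2355.
Self-financing check: at every node Δ·S+B equals the discounted successor values.

(0,0): Delta=2.1736 Bond=-126.2355
V0=41.1312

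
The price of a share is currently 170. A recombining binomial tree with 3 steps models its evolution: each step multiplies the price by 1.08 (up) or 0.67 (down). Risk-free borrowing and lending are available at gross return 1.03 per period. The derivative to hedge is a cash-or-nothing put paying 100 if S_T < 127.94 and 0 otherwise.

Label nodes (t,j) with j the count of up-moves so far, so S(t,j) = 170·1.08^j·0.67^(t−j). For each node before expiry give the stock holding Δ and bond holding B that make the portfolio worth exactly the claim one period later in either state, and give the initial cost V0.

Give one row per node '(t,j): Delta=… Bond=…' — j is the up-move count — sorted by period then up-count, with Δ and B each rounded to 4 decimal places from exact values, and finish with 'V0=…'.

(0,0): Delta=-0.2896 Bond=52.9864
(1,0): Delta=-1.8255 Bond=229.5089
(1,1): Delta=-0.1573 Bond=30.2797
(2,0): Delta=0.0000 Bond=97.0874
(2,1): Delta=-1.9828 Bond=255.7424
(2,2): Delta=0.0000 Bond=0.0000
V0=3.7511

Risk-neutral probability p* = (R−d)/(u−d) = (1.03−0.67)/(1.08−0.67) = 0.8780.
Terminal payoffs: V(3,0)=100.0000, V(3,1)=100.0000, V(3,2)=0.0000, V(3,3)=0.0000
Node (2,0) S=76.3130: V=(p*·100.0000+(1−p*)·100.0000)/1.03=97.0874; Δ=(100.0000−100.0000)/(82.4180−51.1297)=0.0000; B=V−Δ·S=97.0874
Node (2,1) S=123.0120: V=(p*·0.0000+(1−p*)·100.0000)/1.03=11.8399; Δ=(0.0000−100.0000)/(132.8530−82.4180)=-1.9828; B=V−Δ·S=255.7424
Node (2,2) S=198.2880: V=(p*·0.0000+(1−p*)·0.0000)/1.03=0.0000; Δ=(0.0000−0.0000)/(214.1510−132.8530)=0.0000; B=V−Δ·S=0.0000
Node (1,0) S=113.9000: V=(p*·11.8399+(1−p*)·97.0874)/1.03=21.5883; Δ=(11.8399−97.0874)/(123.0120−76.3130)=-1.8255; B=V−Δ·S=229.5089
Node (1,1) S=183.6000: V=(p*·0.0000+(1−p*)·11.8399)/1.03=1.4018; Δ=(0.0000−11.8399)/(198.2880−123.0120)=-0.1573; B=V−Δ·S=30.2797
Node (0,0) S=170.0000: V=(p*·1.4018+(1−p*)·21.5883)/1.03=3.7511; Δ=(1.4018−21.5883)/(183.6000−113.9000)=-0.2896; B=V−Δ·S=52.9864
Root portfolio cost Δ·170+B reproduces V0=3.7511.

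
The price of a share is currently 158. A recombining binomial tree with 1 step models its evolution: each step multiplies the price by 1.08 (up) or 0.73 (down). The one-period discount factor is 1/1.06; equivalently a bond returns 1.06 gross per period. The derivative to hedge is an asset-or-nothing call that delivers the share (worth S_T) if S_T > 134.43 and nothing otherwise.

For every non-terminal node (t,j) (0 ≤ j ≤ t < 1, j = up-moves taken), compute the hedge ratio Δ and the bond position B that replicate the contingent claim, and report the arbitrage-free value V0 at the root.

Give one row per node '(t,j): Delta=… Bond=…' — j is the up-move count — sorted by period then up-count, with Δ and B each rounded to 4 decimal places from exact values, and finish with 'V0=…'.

(0,0): Delta=3.0857 Bond=-335.7606
V0=151.7822

Risk-neutral probability p* = (R−d)/(u−d) = (1.06−0.73)/(1.08−0.73) = 0.9429.
Terminal values V(1,·): V(1,0)=0.0000, V(1,1)=170.6400
Node (0,0) S=158.0000: V=(p*·170.6400+(1−p*)·0.0000)/1.06=151.7822; Δ=(170.6400−0.0000)/(170.6400−115.3400)=3.0857; B=V−Δ·S=-335.7606
Root portfolio cost Δ·158+B reproduces V0=151.7822.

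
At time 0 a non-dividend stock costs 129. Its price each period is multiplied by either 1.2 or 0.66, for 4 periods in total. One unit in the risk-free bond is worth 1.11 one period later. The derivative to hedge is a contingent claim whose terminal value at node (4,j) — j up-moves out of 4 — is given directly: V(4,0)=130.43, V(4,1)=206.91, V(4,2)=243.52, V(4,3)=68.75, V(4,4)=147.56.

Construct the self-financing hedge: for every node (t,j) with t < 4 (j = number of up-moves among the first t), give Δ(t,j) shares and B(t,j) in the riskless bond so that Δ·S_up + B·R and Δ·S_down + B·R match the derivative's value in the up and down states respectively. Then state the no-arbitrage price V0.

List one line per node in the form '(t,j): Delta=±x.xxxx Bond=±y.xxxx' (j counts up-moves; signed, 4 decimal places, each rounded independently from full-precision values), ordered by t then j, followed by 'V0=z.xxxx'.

Risk-neutral probability p* = (R−d)/(u−d) = (1.11−0.66)/(1.2−0.66) = 0.8333.
At expiry t=4: V(4,0)=130.4300, V(4,1)=206.9100, V(4,2)=243.5200, V(4,3)=68.7500, V(4,4)=147.5600
  t=3,j=0: stock 37.0870 → up 44.5044 (V=206.9100), down 24.4774 (V=130.4300). Price 174.9219; hedge Δ=3.8189, bond B=33.2923.
  t=3,j=1: stock 67.4309 → up 80.9171 (V=243.5200), down 44.5044 (V=206.9100). Price 213.8904; hedge Δ=1.0054, bond B=146.0941.
  t=3,j=2: stock 122.6016 → up 147.1219 (V=68.7500), down 80.9171 (V=243.5200). Price 88.1787; hedge Δ=-2.6398, bond B=411.8268.
  t=3,j=3: stock 222.9120 → up 267.4944 (V=147.5600), down 147.1219 (V=68.7500). Price 121.1036; hedge Δ=0.6547, bond B=-24.8408.
  t=2,j=0: stock 56.1924 → up 67.4309 (V=213.8904), down 37.0870 (V=174.9219). Price 186.8429; hedge Δ=1.2842, bond B=114.6791.
  t=2,j=1: stock 102.1680 → up 122.6016 (V=88.1787), down 67.4309 (V=213.8904). Price 98.3159; hedge Δ=-2.2786, bond B=331.1153.
  t=2,j=2: stock 185.7600 → up 222.9120 (V=121.1036), down 122.6016 (V=88.1787). Price 104.1587; hedge Δ=0.3282, bond B=43.1866.
  t=1,j=0: stock 85.1400 → up 102.1680 (V=98.3159), down 56.1924 (V=186.8429). Price 101.8652; hedge Δ=-1.9255, bond B=265.8042.
  t=1,j=1: stock 154.8000 → up 185.7600 (V=104.1587), down 102.1680 (V=98.3159). Price 92.9593; hedge Δ=0.0699, bond B=82.1394.
  t=0,j=0: stock 129.0000 → up 154.8000 (V=92.9593), down 85.1400 (V=101.8652). Price 85.0844; hedge Δ=-0.1278, bond B=101.5767.
The time-0 hedge costs 85.0844, which is the no-arbitrage price.

(0,0): Delta=-0.1278 Bond=101.5767
(1,0): Delta=-1.9255 Bond=265.8042
(1,1): Delta=0.0699 Bond=82.1394
(2,0): Delta=1.2842 Bond=114.6791
(2,1): Delta=-2.2786 Bond=331.1153
(2,2): Delta=0.3282 Bond=43.1866
(3,0): Delta=3.8189 Bond=33.2923
(3,1): Delta=1.0054 Bond=146.0941
(3,2): Delta=-2.6398 Bond=411.8268
(3,3): Delta=0.6547 Bond=-24.8408
V0=85.0844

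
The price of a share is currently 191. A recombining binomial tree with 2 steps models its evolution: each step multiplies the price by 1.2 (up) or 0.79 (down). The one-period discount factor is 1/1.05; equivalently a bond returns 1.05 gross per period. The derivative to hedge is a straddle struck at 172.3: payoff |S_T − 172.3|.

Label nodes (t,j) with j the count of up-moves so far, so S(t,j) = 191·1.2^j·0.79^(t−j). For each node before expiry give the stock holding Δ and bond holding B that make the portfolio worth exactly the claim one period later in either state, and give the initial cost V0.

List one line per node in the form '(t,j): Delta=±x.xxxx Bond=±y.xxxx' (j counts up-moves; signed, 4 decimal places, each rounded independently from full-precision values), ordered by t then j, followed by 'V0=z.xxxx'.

Under the risk-neutral measure, an up-move has probability p* = (R−d)/(u−d) = 0.6341 and values discount at R = 1.05.
Terminal values V(2,·): V(2,0)=53.0969, V(2,1)=8.7680, V(2,2)=102.7400
(1,0): S=150.8900. Δ = (V_up−V_dn)/(S_up−S_dn) = (8.7680−53.0969)/(181.0680−119.2031) = -0.7165. V = [p*·8.7680 + (1−p*)·53.0969]/1.05 = 23.7961. B = V − Δ·S = 131.9154.
(1,1): S=229.2000. Δ = (V_up−V_dn)/(S_up−S_dn) = (102.7400−8.7680)/(275.0400−181.0680) = 1.0000. V = [p*·102.7400 + (1−p*)·8.7680]/1.05 = 65.1048. B = V − Δ·S = -164.0952.
(0,0): S=191.0000. Δ = (V_up−V_dn)/(S_up−S_dn) = (65.1048−23.7961)/(229.2000−150.8900) = 0.5275. V = [p*·65.1048 + (1−p*)·23.7961]/1.05 = 47.6113. B = V − Δ·S = -53.1416.
Check: Δ(0,0)·S0 + B(0,0) = 47.6113 = V0.

(0,0): Delta=0.5275 Bond=-53.1416
(1,0): Delta=-0.7165 Bond=131.9154
(1,1): Delta=1.0000 Bond=-164.0952
V0=47.6113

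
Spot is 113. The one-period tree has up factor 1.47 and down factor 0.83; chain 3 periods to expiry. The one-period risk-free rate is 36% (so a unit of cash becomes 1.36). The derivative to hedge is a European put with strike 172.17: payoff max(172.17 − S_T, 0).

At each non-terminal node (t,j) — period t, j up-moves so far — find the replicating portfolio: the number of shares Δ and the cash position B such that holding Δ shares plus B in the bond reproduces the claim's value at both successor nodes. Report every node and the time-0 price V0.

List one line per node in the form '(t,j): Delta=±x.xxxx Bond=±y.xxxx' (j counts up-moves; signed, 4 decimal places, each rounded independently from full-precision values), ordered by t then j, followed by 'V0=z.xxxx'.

(0,0): Delta=-0.1339 Bond=17.0296
(1,0): Delta=-0.6906 Bond=75.3746
(1,1): Delta=-0.0686 Bond=12.3232
(2,0): Delta=-1.0000 Bond=126.5956
(2,1): Delta=-0.6543 Bond=97.5105
(2,2): Delta=0.0000 Bond=0.0000
V0=1.9016

The replicating-portfolio and risk-neutral prices coincide; use p* = (1.36−0.83)/(1.47−0.83) = 0.8281 for the latter.
Terminal payoffs: V(3,0)=107.5581, V(3,1)=57.7368, V(3,2)=0.0000, V(3,3)=0.0000
  t=2,j=0: stock 77.8457 → up 114.4332 (V=57.7368), down 64.6119 (V=107.5581). Price 48.7499; hedge Δ=-1.0000, bond B=126.5956.
  t=2,j=1: stock 137.8713 → up 202.6708 (V=0.0000), down 114.4332 (V=57.7368). Price 7.2967; hedge Δ=-0.6543, bond B=97.5105.
  t=2,j=2: stock 244.1817 → up 358.9471 (V=0.0000), down 202.6708 (V=0.0000). Price 0.0000; hedge Δ=0.0000, bond B=0.0000.
  t=1,j=0: stock 93.7900 → up 137.8713 (V=7.2967), down 77.8457 (V=48.7499). Price 10.6040; hedge Δ=-0.6906, bond B=75.3746.
  t=1,j=1: stock 166.1100 → up 244.1817 (V=0.0000), down 137.8713 (V=7.2967). Price 0.9221; hedge Δ=-0.0686, bond B=12.3232.
  t=0,j=0: stock 113.0000 → up 166.1100 (V=0.9221), down 93.7900 (V=10.6040). Price 1.9016; hedge Δ=-0.1339, bond B=17.0296.
Root portfolio cost Δ·113+B reproduces V0=1.9016.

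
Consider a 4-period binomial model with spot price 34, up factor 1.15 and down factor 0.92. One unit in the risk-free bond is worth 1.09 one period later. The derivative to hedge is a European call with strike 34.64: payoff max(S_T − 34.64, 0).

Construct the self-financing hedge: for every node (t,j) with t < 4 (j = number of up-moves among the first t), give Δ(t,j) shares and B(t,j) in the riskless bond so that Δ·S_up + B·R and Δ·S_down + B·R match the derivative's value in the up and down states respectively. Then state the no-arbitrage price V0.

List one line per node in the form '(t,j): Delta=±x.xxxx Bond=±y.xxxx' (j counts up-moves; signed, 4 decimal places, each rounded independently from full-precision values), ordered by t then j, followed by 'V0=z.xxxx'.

(0,0): Delta=0.9268 Bond=-21.8628
(1,0): Delta=0.7623 Bond=-18.6847
(1,1): Delta=0.9733 Bond=-25.6467
(2,0): Delta=0.3502 Bond=-8.5064
(2,1): Delta=0.8787 Bond=-24.5522
(2,2): Delta=1.0000 Bond=-29.1558
(3,0): Delta=0.0000 Bond=0.0000
(3,1): Delta=0.4491 Bond=-12.5445
(3,2): Delta=1.0000 Bond=-31.7798
(3,3): Delta=1.0000 Bond=-31.7798
V0=9.6498

Since d<R<u, set p* = (R−d)/(u−d) = 0.7391; price each node as the discounted p*-expectation of its children.
Terminal payoffs: V(4,0)=0.0000, V(4,1)=0.0000, V(4,2)=3.4184, V(4,3)=12.9330, V(4,4)=24.8262
(3,0): S=26.4754. Δ = (V_up−V_dn)/(S_up−S_dn) = (0.0000−0.0000)/(30.4467−24.3574) = 0.0000. V = [p*·0.0000 + (1−p*)·0.0000]/1.09 = 0.0000. B = V − Δ·S = 0.0000.
(3,1): S=33.0942. Δ = (V_up−V_dn)/(S_up−S_dn) = (3.4184−0.0000)/(38.0584−30.4467) = 0.4491. V = [p*·3.4184 + (1−p*)·0.0000]/1.09 = 2.3180. B = V − Δ·S = -12.5445.
(3,2): S=41.3678. Δ = (V_up−V_dn)/(S_up−S_dn) = (12.9330−3.4184)/(47.5730−38.0584) = 1.0000. V = [p*·12.9330 + (1−p*)·3.4184]/1.09 = 9.5880. B = V − Δ·S = -31.7798.
(3,3): S=51.7097. Δ = (V_up−V_dn)/(S_up−S_dn) = (24.8262−12.9330)/(59.4662−47.5730) = 1.0000. V = [p*·24.8262 + (1−p*)·12.9330]/1.09 = 19.9299. B = V − Δ·S = -31.7798.
(2,0): S=28.7776. Δ = (V_up−V_dn)/(S_up−S_dn) = (2.3180−0.0000)/(33.0942−26.4754) = 0.3502. V = [p*·2.3180 + (1−p*)·0.0000]/1.09 = 1.5718. B = V − Δ·S = -8.5064.
(2,1): S=35.9720. Δ = (V_up−V_dn)/(S_up−S_dn) = (9.5880−2.3180)/(41.3678−33.0942) = 0.8787. V = [p*·9.5880 + (1−p*)·2.3180]/1.09 = 7.0564. B = V − Δ·S = -24.5522.
(2,2): S=44.9650. Δ = (V_up−V_dn)/(S_up−S_dn) = (19.9299−9.5880)/(51.7097−41.3678) = 1.0000. V = [p*·19.9299 + (1−p*)·9.5880]/1.09 = 15.8092. B = V − Δ·S = -29.1558.
(1,0): S=31.2800. Δ = (V_up−V_dn)/(S_up−S_dn) = (7.0564−1.5718)/(35.9720−28.7776) = 0.7623. V = [p*·7.0564 + (1−p*)·1.5718]/1.09 = 5.1611. B = V − Δ·S = -18.6847.
(1,1): S=39.1000. Δ = (V_up−V_dn)/(S_up−S_dn) = (15.8092−7.0564)/(44.9650−35.9720) = 0.9733. V = [p*·15.8092 + (1−p*)·7.0564]/1.09 = 12.4090. B = V − Δ·S = -25.6467.
(0,0): S=34.0000. Δ = (V_up−V_dn)/(S_up−S_dn) = (12.4090−5.1611)/(39.1000−31.2800) = 0.9268. V = [p*·12.4090 + (1−p*)·5.1611]/1.09 = 9.6498. B = V − Δ·S = -21.8628.
Each (Δ,B) replicates both successor values, so the strategy is self-financing and V0 is arbitrage-free.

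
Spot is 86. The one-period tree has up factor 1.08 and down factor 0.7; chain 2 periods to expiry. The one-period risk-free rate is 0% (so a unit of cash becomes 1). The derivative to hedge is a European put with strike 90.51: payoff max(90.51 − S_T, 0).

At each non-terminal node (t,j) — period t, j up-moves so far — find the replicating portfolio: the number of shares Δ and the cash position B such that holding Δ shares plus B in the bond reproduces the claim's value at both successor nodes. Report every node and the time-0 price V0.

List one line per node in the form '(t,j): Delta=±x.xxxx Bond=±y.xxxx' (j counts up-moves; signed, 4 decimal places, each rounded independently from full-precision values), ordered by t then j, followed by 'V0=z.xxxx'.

No-arbitrage ⇒ martingale measure with p* = (R−d)/(u−d) = 0.7895.
Terminal payoffs: V(2,0)=48.3700, V(2,1)=25.4940, V(2,2)=0.0000
  t=1,j=0: stock 60.2000 → up 65.0160 (V=25.4940), down 42.1400 (V=48.3700). Price 30.3100; hedge Δ=-1.0000, bond B=90.5100.
  t=1,j=1: stock 92.8800 → up 100.3104 (V=0.0000), down 65.0160 (V=25.4940). Price 5.3672; hedge Δ=-0.7223, bond B=72.4566.
  t=0,j=0: stock 86.0000 → up 92.8800 (V=5.3672), down 60.2000 (V=30.3100). Price 10.6183; hedge Δ=-0.7632, bond B=76.2573.
Self-financing check: at every node Δ·S+B equals the discounted successor values.

(0,0): Delta=-0.7632 Bond=76.2573
(1,0): Delta=-1.0000 Bond=90.5100
(1,1): Delta=-0.7223 Bond=72.4566
V0=10.6183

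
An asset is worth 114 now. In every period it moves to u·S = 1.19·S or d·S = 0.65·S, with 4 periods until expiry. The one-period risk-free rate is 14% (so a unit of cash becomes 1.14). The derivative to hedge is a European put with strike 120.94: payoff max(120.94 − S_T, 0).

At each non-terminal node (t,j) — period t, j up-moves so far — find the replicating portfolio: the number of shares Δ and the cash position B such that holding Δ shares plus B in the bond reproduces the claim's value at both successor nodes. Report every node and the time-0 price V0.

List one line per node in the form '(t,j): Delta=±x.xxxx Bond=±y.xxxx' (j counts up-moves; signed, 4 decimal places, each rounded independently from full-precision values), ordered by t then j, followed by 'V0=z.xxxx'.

Risk-neutral probability p* = (R−d)/(u−d) = (1.14−0.65)/(1.19−0.65) = 0.9074.
Payoff layer (t=4): V(4,0)=100.5903, V(4,1)=83.6844, V(4,2)=52.7335, V(4,3)=0.0000, V(4,4)=0.0000
Node (3,0) S=31.3072: V=(p*·83.6844+(1−p*)·100.5903)/1.14=74.7805; Δ=(83.6844−100.5903)/(37.2556−20.3497)=-1.0000; B=V−Δ·S=106.0877
Node (3,1) S=57.3164: V=(p*·52.7335+(1−p*)·83.6844)/1.14=48.7714; Δ=(52.7335−83.6844)/(68.2065−37.2556)=-1.0000; B=V−Δ·S=106.0877
Node (3,2) S=104.9330: V=(p*·0.0000+(1−p*)·52.7335)/1.14=4.2831; Δ=(0.0000−52.7335)/(124.8703−68.2065)=-0.9306; B=V−Δ·S=101.9378
Node (3,3) S=192.1081: V=(p*·0.0000+(1−p*)·0.0000)/1.14=0.0000; Δ=(0.0000−0.0000)/(228.6087−124.8703)=0.0000; B=V−Δ·S=0.0000
Node (2,0) S=48.1650: V=(p*·48.7714+(1−p*)·74.7805)/1.14=44.8944; Δ=(48.7714−74.7805)/(57.3164−31.3073)=-1.0000; B=V−Δ·S=93.0594
Node (2,1) S=88.1790: V=(p*·4.2831+(1−p*)·48.7714)/1.14=7.3705; Δ=(4.2831−48.7714)/(104.9330−57.3163)=-0.9343; B=V−Δ·S=89.7562
Node (2,2) S=161.4354: V=(p*·0.0000+(1−p*)·4.2831)/1.14=0.3479; Δ=(0.0000−4.2831)/(192.1081−104.9330)=-0.0491; B=V−Δ·S=8.2795
Node (1,0) S=74.1000: V=(p*·7.3705+(1−p*)·44.8944)/1.14=9.5131; Δ=(7.3705−44.8944)/(88.1790−48.1650)=-0.9378; B=V−Δ·S=79.0018
Node (1,1) S=135.6600: V=(p*·0.3479+(1−p*)·7.3705)/1.14=0.8755; Δ=(0.3479−7.3705)/(161.4354−88.1790)=-0.0959; B=V−Δ·S=13.8804
Node (0,0) S=114.0000: V=(p*·0.8755+(1−p*)·9.5131)/1.14=1.4696; Δ=(0.8755−9.5131)/(135.6600−74.1000)=-0.1403; B=V−Δ·S=17.4651
Self-financing check: at every node Δ·S+B equals the discounted successor values.

(0,0): Delta=-0.1403 Bond=17.4651
(1,0): Delta=-0.9378 Bond=79.0018
(1,1): Delta=-0.0959 Bond=13.8804
(2,0): Delta=-1.0000 Bond=93.0594
(2,1): Delta=-0.9343 Bond=89.7562
(2,2): Delta=-0.0491 Bond=8.2795
(3,0): Delta=-1.0000 Bond=106.0877
(3,1): Delta=-1.0000 Bond=106.0877
(3,2): Delta=-0.9306 Bond=101.9378
(3,3): Delta=0.0000 Bond=0.0000
V0=1.4696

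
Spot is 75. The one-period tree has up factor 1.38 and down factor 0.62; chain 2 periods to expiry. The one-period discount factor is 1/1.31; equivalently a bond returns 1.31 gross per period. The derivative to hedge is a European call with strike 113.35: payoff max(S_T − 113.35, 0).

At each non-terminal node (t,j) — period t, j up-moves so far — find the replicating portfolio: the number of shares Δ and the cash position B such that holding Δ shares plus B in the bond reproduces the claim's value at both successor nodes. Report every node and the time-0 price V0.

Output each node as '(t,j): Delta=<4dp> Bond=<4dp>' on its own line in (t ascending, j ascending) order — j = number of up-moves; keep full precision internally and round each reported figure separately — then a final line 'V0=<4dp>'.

No-arbitrage ⇒ martingale measure with p* = (R−d)/(u−d) = 0.9079.
Terminal values V(2,·): V(2,0)=0.0000, V(2,1)=0.0000, V(2,2)=29.4800
Node (1,0) S=46.5000: V=(p*·0.0000+(1−p*)·0.0000)/1.31=0.0000; Δ=(0.0000−0.0000)/(64.1700−28.8300)=0.0000; B=V−Δ·S=0.0000
Node (1,1) S=103.5000: V=(p*·29.4800+(1−p*)·0.0000)/1.31=20.4311; Δ=(29.4800−0.0000)/(142.8300−64.1700)=0.3748; B=V−Δ·S=-18.3584
Node (0,0) S=75.0000: V=(p*·20.4311+(1−p*)·0.0000)/1.31=14.1598; Δ=(20.4311−0.0000)/(103.5000−46.5000)=0.3584; B=V−Δ·S=-12.7233
Root portfolio cost Δ·75+B reproduces V0=14.1598.

(0,0): Delta=0.3584 Bond=-12.7233
(1,0): Delta=0.0000 Bond=0.0000
(1,1): Delta=0.3748 Bond=-18.3584
V0=14.1598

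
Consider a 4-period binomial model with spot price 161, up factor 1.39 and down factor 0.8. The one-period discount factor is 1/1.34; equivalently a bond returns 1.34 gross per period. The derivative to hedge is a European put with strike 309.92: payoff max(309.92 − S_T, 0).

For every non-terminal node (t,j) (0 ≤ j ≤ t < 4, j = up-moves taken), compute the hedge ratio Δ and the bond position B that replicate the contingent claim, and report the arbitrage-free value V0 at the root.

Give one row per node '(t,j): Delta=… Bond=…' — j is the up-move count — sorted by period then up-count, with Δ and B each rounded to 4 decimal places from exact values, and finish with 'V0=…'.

(0,0): Delta=-0.1107 Bond=19.2024
(1,0): Delta=-0.7791 Bond=111.8170
(1,1): Delta=-0.0751 Bond=17.7604
(2,0): Delta=-1.0000 Bond=172.5997
(2,1): Delta=-0.7673 Bond=147.7269
(2,2): Delta=-0.0382 Bond=12.3241
(3,0): Delta=-1.0000 Bond=231.2836
(3,1): Delta=-1.0000 Bond=231.2836
(3,2): Delta=-0.7549 Bond=194.8680
(3,3): Delta=0.0000 Bond=0.0000
V0=1.3798

The replicating-portfolio and risk-neutral prices coincide; use p* = (1.34−0.8)/(1.39−0.8) = 0.9153 for the latter.
Payoff layer (t=4): V(4,0)=243.9744, V(4,1)=195.3395, V(4,2)=110.8364, V(4,3)=0.0000, V(4,4)=0.0000
(3,0): S=82.4320. Δ = (V_up−V_dn)/(S_up−S_dn) = (195.3395−243.9744)/(114.5805−65.9456) = -1.0000. V = [p*·195.3395 + (1−p*)·243.9744]/1.34 = 148.8516. B = V − Δ·S = 231.2836.
(3,1): S=143.2256. Δ = (V_up−V_dn)/(S_up−S_dn) = (110.8364−195.3395)/(199.0836−114.5805) = -1.0000. V = [p*·110.8364 + (1−p*)·195.3395]/1.34 = 88.0580. B = V − Δ·S = 231.2836.
(3,2): S=248.8545. Δ = (V_up−V_dn)/(S_up−S_dn) = (0.0000−110.8364)/(345.9077−199.0836) = -0.7549. V = [p*·0.0000 + (1−p*)·110.8364]/1.34 = 7.0096. B = V − Δ·S = 194.8680.
(3,3): S=432.3847. Δ = (V_up−V_dn)/(S_up−S_dn) = (0.0000−0.0000)/(601.0147−345.9077) = 0.0000. V = [p*·0.0000 + (1−p*)·0.0000]/1.34 = 0.0000. B = V − Δ·S = 0.0000.
(2,0): S=103.0400. Δ = (V_up−V_dn)/(S_up−S_dn) = (88.0580−148.8516)/(143.2256−82.4320) = -1.0000. V = [p*·88.0580 + (1−p*)·148.8516]/1.34 = 69.5597. B = V − Δ·S = 172.5997.
(2,1): S=179.0320. Δ = (V_up−V_dn)/(S_up−S_dn) = (7.0096−88.0580)/(248.8545−143.2256) = -0.7673. V = [p*·7.0096 + (1−p*)·88.0580]/1.34 = 10.3568. B = V − Δ·S = 147.7269.
(2,2): S=311.0681. Δ = (V_up−V_dn)/(S_up−S_dn) = (0.0000−7.0096)/(432.3847−248.8545) = -0.0382. V = [p*·0.0000 + (1−p*)·7.0096]/1.34 = 0.4433. B = V − Δ·S = 12.3241.
(1,0): S=128.8000. Δ = (V_up−V_dn)/(S_up−S_dn) = (10.3568−69.5597)/(179.0320−103.0400) = -0.7791. V = [p*·10.3568 + (1−p*)·69.5597]/1.34 = 11.4731. B = V − Δ·S = 111.8170.
(1,1): S=223.7900. Δ = (V_up−V_dn)/(S_up−S_dn) = (0.4433−10.3568)/(311.0681−179.0320) = -0.0751. V = [p*·0.4433 + (1−p*)·10.3568]/1.34 = 0.9578. B = V − Δ·S = 17.7604.
(0,0): S=161.0000. Δ = (V_up−V_dn)/(S_up−S_dn) = (0.9578−11.4731)/(223.7900−128.8000) = -0.1107. V = [p*·0.9578 + (1−p*)·11.4731]/1.34 = 1.3798. B = V − Δ·S = 19.2024.
Each (Δ,B) replicates both successor values, so the strategy is self-financing and V0 is arbitrage-free.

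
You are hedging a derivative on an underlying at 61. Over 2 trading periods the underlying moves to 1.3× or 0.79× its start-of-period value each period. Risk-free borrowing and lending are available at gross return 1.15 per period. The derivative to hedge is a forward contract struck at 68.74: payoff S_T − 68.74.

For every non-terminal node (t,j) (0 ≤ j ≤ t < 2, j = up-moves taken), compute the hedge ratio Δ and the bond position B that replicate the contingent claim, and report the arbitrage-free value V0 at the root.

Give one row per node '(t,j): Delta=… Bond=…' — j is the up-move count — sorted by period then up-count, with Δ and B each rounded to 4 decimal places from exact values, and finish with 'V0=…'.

(0,0): Delta=1.0000 Bond=-51.9773
(1,0): Delta=1.0000 Bond=-59.7739
(1,1): Delta=1.0000 Bond=-59.7739
V0=9.0227

No-arbitrage ⇒ martingale measure with p* = (R−d)/(u−d) = 0.7059.
At expiry t=2: V(2,0)=-30.6699, V(2,1)=-6.0930, V(2,2)=34.3500
Node (1,0) S=48.1900: V=(p*·-6.0930+(1−p*)·-30.6699)/1.15=-11.5839; Δ=(-6.0930−-30.6699)/(62.6470−38.0701)=1.0000; B=V−Δ·S=-59.7739
Node (1,1) S=79.3000: V=(p*·34.3500+(1−p*)·-6.0930)/1.15=19.5261; Δ=(34.3500−-6.0930)/(103.0900−62.6470)=1.0000; B=V−Δ·S=-59.7739
Node (0,0) S=61.0000: V=(p*·19.5261+(1−p*)·-11.5839)/1.15=9.0227; Δ=(19.5261−-11.5839)/(79.3000−48.1900)=1.0000; B=V−Δ·S=-51.9773
Root portfolio cost Δ·61+B reproduces V0=9.0227.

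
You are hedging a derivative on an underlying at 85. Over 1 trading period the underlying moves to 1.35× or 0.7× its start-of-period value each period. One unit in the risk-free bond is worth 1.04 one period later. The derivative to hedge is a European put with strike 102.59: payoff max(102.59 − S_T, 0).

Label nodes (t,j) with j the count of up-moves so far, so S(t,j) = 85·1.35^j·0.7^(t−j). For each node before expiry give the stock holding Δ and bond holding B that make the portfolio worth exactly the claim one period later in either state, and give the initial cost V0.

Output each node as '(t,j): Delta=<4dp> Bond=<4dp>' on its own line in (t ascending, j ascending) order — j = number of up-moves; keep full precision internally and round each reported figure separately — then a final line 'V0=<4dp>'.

(0,0): Delta=-0.7799 Bond=86.0525
V0=19.7602

Under the risk-neutral measure, an up-move has probability p* = (R−d)/(u−d) = 0.5231 and values discount at R = 1.04.
At expiry t=1: V(1,0)=43.0900, V(1,1)=0.0000
(0,0): S=85.0000. Δ = (V_up−V_dn)/(S_up−S_dn) = (0.0000−43.0900)/(114.7500−59.5000) = -0.7799. V = [p*·0.0000 + (1−p*)·43.0900]/1.04 = 19.7602. B = V − Δ·S = 86.0525.
Each (Δ,B) replicates both successor values, so the strategy is self-financing and V0 is arbitrage-free.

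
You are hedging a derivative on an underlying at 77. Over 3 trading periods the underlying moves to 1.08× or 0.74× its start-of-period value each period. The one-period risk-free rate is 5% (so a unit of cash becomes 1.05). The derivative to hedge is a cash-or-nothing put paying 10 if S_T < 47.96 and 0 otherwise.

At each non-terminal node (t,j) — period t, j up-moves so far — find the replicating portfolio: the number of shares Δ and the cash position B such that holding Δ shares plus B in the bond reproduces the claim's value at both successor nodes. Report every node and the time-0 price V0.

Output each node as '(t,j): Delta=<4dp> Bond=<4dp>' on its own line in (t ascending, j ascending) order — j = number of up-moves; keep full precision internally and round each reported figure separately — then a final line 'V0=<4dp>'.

(0,0): Delta=-0.0557 Bond=4.4823
(1,0): Delta=-0.4482 Bond=27.0697
(1,1): Delta=-0.0297 Bond=2.5422
(2,0): Delta=0.0000 Bond=9.5238
(2,1): Delta=-0.4779 Bond=30.2521
(2,2): Delta=0.0000 Bond=0.0000
V0=0.1899

The replicating-portfolio and risk-neutral prices coincide; use p* = (1.05−0.74)/(1.08−0.74) = 0.9118 for the latter.
Terminal values V(3,·): V(3,0)=10.0000, V(3,1)=10.0000, V(3,2)=0.0000, V(3,3)=0.0000
Node (2,0) S=42.1652: V=(p*·10.0000+(1−p*)·10.0000)/1.05=9.5238; Δ=(10.0000−10.0000)/(45.5384−31.2022)=0.0000; B=V−Δ·S=9.5238
Node (2,1) S=61.5384: V=(p*·0.0000+(1−p*)·10.0000)/1.05=0.8403; Δ=(0.0000−10.0000)/(66.4615−45.5384)=-0.4779; B=V−Δ·S=30.2521
Node (2,2) S=89.8128: V=(p*·0.0000+(1−p*)·0.0000)/1.05=0.0000; Δ=(0.0000−0.0000)/(96.9978−66.4615)=0.0000; B=V−Δ·S=0.0000
Node (1,0) S=56.9800: V=(p*·0.8403+(1−p*)·9.5238)/1.05=1.5300; Δ=(0.8403−9.5238)/(61.5384−42.1652)=-0.4482; B=V−Δ·S=27.0697
Node (1,1) S=83.1600: V=(p*·0.0000+(1−p*)·0.8403)/1.05=0.0706; Δ=(0.0000−0.8403)/(89.8128−61.5384)=-0.0297; B=V−Δ·S=2.5422
Node (0,0) S=77.0000: V=(p*·0.0706+(1−p*)·1.5300)/1.05=0.1899; Δ=(0.0706−1.5300)/(83.1600−56.9800)=-0.0557; B=V−Δ·S=4.4823
Check: Δ(0,0)·S0 + B(0,0) = 0.1899 = V0.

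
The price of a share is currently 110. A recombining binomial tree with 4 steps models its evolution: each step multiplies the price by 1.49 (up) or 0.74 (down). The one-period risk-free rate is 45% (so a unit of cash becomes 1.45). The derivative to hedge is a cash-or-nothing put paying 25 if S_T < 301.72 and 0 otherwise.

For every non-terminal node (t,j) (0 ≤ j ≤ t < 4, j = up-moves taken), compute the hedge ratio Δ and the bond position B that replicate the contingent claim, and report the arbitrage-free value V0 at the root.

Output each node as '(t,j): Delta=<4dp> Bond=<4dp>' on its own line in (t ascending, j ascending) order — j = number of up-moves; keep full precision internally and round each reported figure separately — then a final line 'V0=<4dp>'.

(0,0): Delta=-0.0843 Bond=10.3895
(1,0): Delta=0.0000 Bond=8.2004
(1,1): Delta=-0.0867 Bond=15.4515
(2,0): Delta=0.0000 Bond=11.8906
(2,1): Delta=0.0000 Bond=11.8906
(2,2): Delta=-0.0891 Bond=22.9970
(3,0): Delta=0.0000 Bond=17.2414
(3,1): Delta=0.0000 Bond=17.2414
(3,2): Delta=0.0000 Bond=17.2414
(3,3): Delta=-0.0916 Bond=34.2529
V0=1.1134

Risk-neutral probability p* = (R−d)/(u−d) = (1.45−0.74)/(1.49−0.74) = 0.9467.
Terminal values V(4,·): V(4,0)=25.0000, V(4,1)=25.0000, V(4,2)=25.0000, V(4,3)=25.0000, V(4,4)=0.0000
(3,0): S=44.5746. Δ = (V_up−V_dn)/(S_up−S_dn) = (25.0000−25.0000)/(66.4162−32.9852) = 0.0000. V = [p*·25.0000 + (1−p*)·25.0000]/1.45 = 17.2414. B = V − Δ·S = 17.2414.
(3,1): S=89.7516. Δ = (V_up−V_dn)/(S_up−S_dn) = (25.0000−25.0000)/(133.7299−66.4162) = 0.0000. V = [p*·25.0000 + (1−p*)·25.0000]/1.45 = 17.2414. B = V − Δ·S = 17.2414.
(3,2): S=180.7161. Δ = (V_up−V_dn)/(S_up−S_dn) = (25.0000−25.0000)/(269.2670−133.7299) = 0.0000. V = [p*·25.0000 + (1−p*)·25.0000]/1.45 = 17.2414. B = V − Δ·S = 17.2414.
(3,3): S=363.8744. Δ = (V_up−V_dn)/(S_up−S_dn) = (0.0000−25.0000)/(542.1728−269.2670) = -0.0916. V = [p*·0.0000 + (1−p*)·25.0000]/1.45 = 0.9195. B = V − Δ·S = 34.2529.
(2,0): S=60.2360. Δ = (V_up−V_dn)/(S_up−S_dn) = (17.2414−17.2414)/(89.7516−44.5746) = 0.0000. V = [p*·17.2414 + (1−p*)·17.2414]/1.45 = 11.8906. B = V − Δ·S = 11.8906.
(2,1): S=121.2860. Δ = (V_up−V_dn)/(S_up−S_dn) = (17.2414−17.2414)/(180.7161−89.7516) = 0.0000. V = [p*·17.2414 + (1−p*)·17.2414]/1.45 = 11.8906. B = V − Δ·S = 11.8906.
(2,2): S=244.2110. Δ = (V_up−V_dn)/(S_up−S_dn) = (0.9195−17.2414)/(363.8744−180.7161) = -0.0891. V = [p*·0.9195 + (1−p*)·17.2414]/1.45 = 1.2345. B = V − Δ·S = 22.9970.
(1,0): S=81.4000. Δ = (V_up−V_dn)/(S_up−S_dn) = (11.8906−11.8906)/(121.2860−60.2360) = 0.0000. V = [p*·11.8906 + (1−p*)·11.8906]/1.45 = 8.2004. B = V − Δ·S = 8.2004.
(1,1): S=163.9000. Δ = (V_up−V_dn)/(S_up−S_dn) = (1.2345−11.8906)/(244.2110−121.2860) = -0.0867. V = [p*·1.2345 + (1−p*)·11.8906]/1.45 = 1.2433. B = V − Δ·S = 15.4515.
(0,0): S=110.0000. Δ = (V_up−V_dn)/(S_up−S_dn) = (1.2433−8.2004)/(163.9000−81.4000) = -0.0843. V = [p*·1.2433 + (1−p*)·8.2004]/1.45 = 1.1134. B = V − Δ·S = 10.3895.
The time-0 hedge costs 1.1134, which is the no-arbitrage price.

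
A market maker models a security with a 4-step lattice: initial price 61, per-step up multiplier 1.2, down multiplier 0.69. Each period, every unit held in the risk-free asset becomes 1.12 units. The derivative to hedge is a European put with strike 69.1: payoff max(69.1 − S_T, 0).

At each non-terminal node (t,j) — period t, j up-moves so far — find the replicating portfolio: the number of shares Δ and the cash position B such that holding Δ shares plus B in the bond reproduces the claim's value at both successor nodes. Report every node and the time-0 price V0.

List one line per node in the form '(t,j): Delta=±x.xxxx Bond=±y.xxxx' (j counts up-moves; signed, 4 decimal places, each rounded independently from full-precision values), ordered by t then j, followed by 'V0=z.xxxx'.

(0,0): Delta=-0.2350 Bond=16.5488
(1,0): Delta=-0.9041 Bond=46.6980
(1,1): Delta=-0.1634 Bond=13.2950
(2,0): Delta=-1.0000 Bond=55.0861
(2,1): Delta=-0.8939 Bond=51.7837
(2,2): Delta=-0.0853 Bond=8.0266
(3,0): Delta=-1.0000 Bond=61.6964
(3,1): Delta=-1.0000 Bond=61.6964
(3,2): Delta=-0.8825 Bond=57.3096
(3,3): Delta=0.0000 Bond=0.0000
V0=2.2135

Since d<R<u, set p* = (R−d)/(u−d) = 0.8431; price each node as the discounted p*-expectation of its children.
At expiry t=4: V(4,0)=55.2731, V(4,1)=45.0531, V(4,2)=27.2794, V(4,3)=0.0000, V(4,4)=0.0000
(3,0): S=20.0390. Δ = (V_up−V_dn)/(S_up−S_dn) = (45.0531−55.2731)/(24.0469−13.8269) = -1.0000. V = [p*·45.0531 + (1−p*)·55.2731]/1.12 = 41.6574. B = V − Δ·S = 61.6964.
(3,1): S=34.8505. Δ = (V_up−V_dn)/(S_up−S_dn) = (27.2794−45.0531)/(41.8206−24.0469) = -1.0000. V = [p*·27.2794 + (1−p*)·45.0531]/1.12 = 26.8459. B = V − Δ·S = 61.6964.
(3,2): S=60.6096. Δ = (V_up−V_dn)/(S_up−S_dn) = (0.0000−27.2794)/(72.7315−41.8206) = -0.8825. V = [p*·0.0000 + (1−p*)·27.2794]/1.12 = 3.8206. B = V − Δ·S = 57.3096.
(3,3): S=105.4080. Δ = (V_up−V_dn)/(S_up−S_dn) = (0.0000−0.0000)/(126.4896−72.7315) = 0.0000. V = [p*·0.0000 + (1−p*)·0.0000]/1.12 = 0.0000. B = V − Δ·S = 0.0000.
(2,0): S=29.0421. Δ = (V_up−V_dn)/(S_up−S_dn) = (26.8459−41.6574)/(34.8505−20.0390) = -1.0000. V = [p*·26.8459 + (1−p*)·41.6574]/1.12 = 26.0440. B = V − Δ·S = 55.0861.
(2,1): S=50.5080. Δ = (V_up−V_dn)/(S_up−S_dn) = (3.8206−26.8459)/(60.6096−34.8505) = -0.8939. V = [p*·3.8206 + (1−p*)·26.8459]/1.12 = 6.6361. B = V − Δ·S = 51.7837.
(2,2): S=87.8400. Δ = (V_up−V_dn)/(S_up−S_dn) = (0.0000−3.8206)/(105.4080−60.6096) = -0.0853. V = [p*·0.0000 + (1−p*)·3.8206]/1.12 = 0.5351. B = V − Δ·S = 8.0266.
(1,0): S=42.0900. Δ = (V_up−V_dn)/(S_up−S_dn) = (6.6361−26.0440)/(50.5080−29.0421) = -0.9041. V = [p*·6.6361 + (1−p*)·26.0440]/1.12 = 8.6433. B = V − Δ·S = 46.6980.
(1,1): S=73.2000. Δ = (V_up−V_dn)/(S_up−S_dn) = (0.5351−6.6361)/(87.8400−50.5080) = -0.1634. V = [p*·0.5351 + (1−p*)·6.6361]/1.12 = 1.3323. B = V − Δ·S = 13.2950.
(0,0): S=61.0000. Δ = (V_up−V_dn)/(S_up−S_dn) = (1.3323−8.6433)/(73.2000−42.0900) = -0.2350. V = [p*·1.3323 + (1−p*)·8.6433]/1.12 = 2.2135. B = V − Δ·S = 16.5488.
Check: Δ(0,0)·S0 + B(0,0) = 2.2135 = V0.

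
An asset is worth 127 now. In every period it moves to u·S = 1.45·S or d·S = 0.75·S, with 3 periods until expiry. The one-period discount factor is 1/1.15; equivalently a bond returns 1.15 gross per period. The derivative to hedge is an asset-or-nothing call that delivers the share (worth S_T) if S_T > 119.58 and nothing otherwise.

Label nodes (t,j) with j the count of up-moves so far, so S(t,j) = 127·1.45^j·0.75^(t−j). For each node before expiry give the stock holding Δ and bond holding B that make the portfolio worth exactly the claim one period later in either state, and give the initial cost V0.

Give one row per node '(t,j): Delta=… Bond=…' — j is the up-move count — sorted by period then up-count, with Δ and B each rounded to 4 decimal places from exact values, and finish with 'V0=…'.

(0,0): Delta=1.3534 Bond=-69.1012
(1,0): Delta=1.4925 Bond=-92.7108
(1,1): Delta=1.2995 Bond=-69.5331
(2,0): Delta=0.0000 Bond=0.0000
(2,1): Delta=2.0714 Bond=-186.5806
(2,2): Delta=1.0000 Bond=0.0000
V0=102.7817

Since d<R<u, set p* = (R−d)/(u−d) = 0.5714; price each node as the discounted p*-expectation of its children.
Terminal values V(3,·): V(3,0)=0.0000, V(3,1)=0.0000, V(3,2)=200.2631, V(3,3)=387.1754
  t=2,j=0: stock 71.4375 → up 103.5844 (V=0.0000), down 53.5781 (V=0.0000). Price 0.0000; hedge Δ=0.0000, bond B=0.0000.
  t=2,j=1: stock 138.1125 → up 200.2631 (V=200.2631), down 103.5844 (V=0.0000). Price 99.5096; hedge Δ=2.0714, bond B=-186.5806.
  t=2,j=2: stock 267.0175 → up 387.1754 (V=387.1754), down 200.2631 (V=200.2631). Price 267.0175; hedge Δ=1.0000, bond B=0.0000.
  t=1,j=0: stock 95.2500 → up 138.1125 (V=99.5096), down 71.4375 (V=0.0000). Price 49.4458; hedge Δ=1.4925, bond B=-92.7108.
  t=1,j=1: stock 184.1500 → up 267.0175 (V=267.0175), down 138.1125 (V=99.5096). Price 169.7638; hedge Δ=1.2995, bond B=-69.5331.
  t=0,j=0: stock 127.0000 → up 184.1500 (V=169.7638), down 95.2500 (V=49.4458). Price 102.7817; hedge Δ=1.3534, bond B=-69.1012.
Check: Δ(0,0)·S0 + B(0,0) = 102.7817 = V0.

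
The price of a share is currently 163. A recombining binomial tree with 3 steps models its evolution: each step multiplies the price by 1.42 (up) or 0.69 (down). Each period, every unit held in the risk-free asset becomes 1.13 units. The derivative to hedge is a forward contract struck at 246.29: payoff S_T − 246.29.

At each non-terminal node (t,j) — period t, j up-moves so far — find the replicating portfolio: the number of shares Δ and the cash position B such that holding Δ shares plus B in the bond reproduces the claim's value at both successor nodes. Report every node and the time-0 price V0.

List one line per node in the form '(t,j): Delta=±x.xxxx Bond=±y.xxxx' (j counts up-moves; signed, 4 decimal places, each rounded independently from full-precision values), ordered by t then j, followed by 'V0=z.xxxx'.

The replicating-portfolio and risk-neutral prices coincide; use p* = (1.13−0.69)/(1.42−0.69) = 0.6027 for the latter.
Terminal payoffs: V(3,0)=-192.7430, V(3,1)=-136.0919, V(3,2)=-19.5055, V(3,3)=220.4259
Node (2,0) S=77.6043: V=(p*·-136.0919+(1−p*)·-192.7430)/1.13=-140.3515; Δ=(-136.0919−-192.7430)/(110.1981−53.5470)=1.0000; B=V−Δ·S=-217.9558
Node (2,1) S=159.7074: V=(p*·-19.5055+(1−p*)·-136.0919)/1.13=-58.2484; Δ=(-19.5055−-136.0919)/(226.7845−110.1981)=1.0000; B=V−Δ·S=-217.9558
Node (2,2) S=328.6732: V=(p*·220.4259+(1−p*)·-19.5055)/1.13=110.7174; Δ=(220.4259−-19.5055)/(466.7159−226.7845)=1.0000; B=V−Δ·S=-217.9558
Node (1,0) S=112.4700: V=(p*·-58.2484+(1−p*)·-140.3515)/1.13=-80.4112; Δ=(-58.2484−-140.3515)/(159.7074−77.6043)=1.0000; B=V−Δ·S=-192.8812
Node (1,1) S=231.4600: V=(p*·110.7174+(1−p*)·-58.2484)/1.13=38.5788; Δ=(110.7174−-58.2484)/(328.6732−159.7074)=1.0000; B=V−Δ·S=-192.8812
Node (0,0) S=163.0000: V=(p*·38.5788+(1−p*)·-80.4112)/1.13=-7.6913; Δ=(38.5788−-80.4112)/(231.4600−112.4700)=1.0000; B=V−Δ·S=-170.6913
Each (Δ,B) replicates both successor values, so the strategy is self-financing and V0 is arbitrage-free.

(0,0): Delta=1.0000 Bond=-170.6913
(1,0): Delta=1.0000 Bond=-192.8812
(1,1): Delta=1.0000 Bond=-192.8812
(2,0): Delta=1.0000 Bond=-217.9558
(2,1): Delta=1.0000 Bond=-217.9558
(2,2): Delta=1.0000 Bond=-217.9558
V0=-7.6913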